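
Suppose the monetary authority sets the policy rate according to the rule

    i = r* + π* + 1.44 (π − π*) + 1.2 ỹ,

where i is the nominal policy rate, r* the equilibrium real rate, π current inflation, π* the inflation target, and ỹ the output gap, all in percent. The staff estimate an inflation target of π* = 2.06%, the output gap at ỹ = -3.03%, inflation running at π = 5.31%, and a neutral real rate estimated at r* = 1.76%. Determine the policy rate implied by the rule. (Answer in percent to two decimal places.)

4.86%

i = 1.76 + 2.06 + 1.44 × (5.31 − 2.06) + 1.2 × (-3.03)
   = 1.76 + 2.06 + 4.68 − 3.636 = 4.86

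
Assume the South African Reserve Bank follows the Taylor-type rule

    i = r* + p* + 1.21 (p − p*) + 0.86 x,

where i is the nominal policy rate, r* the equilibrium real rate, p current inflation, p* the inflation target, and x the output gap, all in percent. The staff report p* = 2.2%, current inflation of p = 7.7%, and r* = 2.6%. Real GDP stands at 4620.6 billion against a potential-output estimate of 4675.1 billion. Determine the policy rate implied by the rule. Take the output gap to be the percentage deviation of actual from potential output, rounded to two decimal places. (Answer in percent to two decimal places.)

10.45%

Output gap = 100 × (4620.6 − 4675.1) / 4675.1 = -1.17%.
i = 2.60 + 2.20 + 1.21 × (7.70 − 2.20) + 0.86 × (-1.17)
   = 2.60 + 2.2 + 6.655 − 1.0062 = 10.45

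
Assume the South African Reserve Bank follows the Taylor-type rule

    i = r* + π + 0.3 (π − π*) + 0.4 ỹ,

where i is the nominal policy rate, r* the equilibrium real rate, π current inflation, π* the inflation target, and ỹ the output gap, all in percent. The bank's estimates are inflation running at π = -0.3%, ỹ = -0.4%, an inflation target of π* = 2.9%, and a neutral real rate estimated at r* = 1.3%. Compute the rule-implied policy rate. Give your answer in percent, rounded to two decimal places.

i = 1.3 + (-0.3) + 0.3 × (-0.3 − 2.9) + 0.4 × (-0.4)
   = 1.3 − 0.3 − 0.96 − 0.16 = -0.12

-0.12%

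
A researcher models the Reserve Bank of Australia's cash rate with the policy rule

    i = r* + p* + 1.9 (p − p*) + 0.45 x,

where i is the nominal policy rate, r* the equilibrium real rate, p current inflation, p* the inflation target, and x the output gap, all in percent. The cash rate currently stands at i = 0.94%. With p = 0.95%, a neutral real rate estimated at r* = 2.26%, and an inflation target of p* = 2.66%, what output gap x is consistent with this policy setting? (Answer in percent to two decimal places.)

-1.62%

0.45 x = 0.94 − 2.26 − 2.66 − 1.9 × (0.95 − 2.66) = -0.731
x = -0.731 / 0.45 = -1.62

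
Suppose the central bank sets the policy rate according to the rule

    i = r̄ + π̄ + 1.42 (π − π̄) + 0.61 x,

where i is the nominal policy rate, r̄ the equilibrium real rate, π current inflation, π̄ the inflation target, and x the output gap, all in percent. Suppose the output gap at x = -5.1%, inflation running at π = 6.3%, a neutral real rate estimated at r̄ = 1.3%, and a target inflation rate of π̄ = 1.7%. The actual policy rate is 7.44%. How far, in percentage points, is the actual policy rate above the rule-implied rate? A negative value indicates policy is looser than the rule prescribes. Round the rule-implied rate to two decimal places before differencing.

i = 1.3 + 1.7 + 1.42 × (6.3 − 1.7) + 0.61 × (-5.1)
   = 1.3 + 1.7 + 6.532 − 3.111 = 6.42
Deviation = 7.44 − 6.42 = 1.02 pp.

1.02 pp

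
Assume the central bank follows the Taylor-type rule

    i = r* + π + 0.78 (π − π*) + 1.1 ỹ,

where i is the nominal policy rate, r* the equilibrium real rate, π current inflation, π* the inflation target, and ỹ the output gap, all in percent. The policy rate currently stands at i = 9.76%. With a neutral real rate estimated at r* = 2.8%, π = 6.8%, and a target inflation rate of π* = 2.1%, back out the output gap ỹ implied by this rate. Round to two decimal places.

-3.19%

1.1 ỹ = 9.76 − 2.8 − 6.8 − 0.78 × (6.8 − 2.1) = -3.506
ỹ = -3.506 / 1.1 = -3.19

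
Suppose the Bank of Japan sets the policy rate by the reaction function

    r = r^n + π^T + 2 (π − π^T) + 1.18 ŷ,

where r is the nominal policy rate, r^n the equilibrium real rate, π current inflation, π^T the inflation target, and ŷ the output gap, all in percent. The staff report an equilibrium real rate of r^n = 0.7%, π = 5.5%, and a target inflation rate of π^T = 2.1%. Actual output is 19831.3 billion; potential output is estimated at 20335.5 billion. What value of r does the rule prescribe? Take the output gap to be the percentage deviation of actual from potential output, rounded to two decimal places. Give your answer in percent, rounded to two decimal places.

6.67%

Output gap = 100 × (19831.3 − 20335.5) / 20335.5 = -2.48%.
r = 0.70 + 2.10 + 2 × (5.50 − 2.10) + 1.18 × (-2.48)
   = 0.70 + 2.1 + 6.8 − 2.9264 = 6.67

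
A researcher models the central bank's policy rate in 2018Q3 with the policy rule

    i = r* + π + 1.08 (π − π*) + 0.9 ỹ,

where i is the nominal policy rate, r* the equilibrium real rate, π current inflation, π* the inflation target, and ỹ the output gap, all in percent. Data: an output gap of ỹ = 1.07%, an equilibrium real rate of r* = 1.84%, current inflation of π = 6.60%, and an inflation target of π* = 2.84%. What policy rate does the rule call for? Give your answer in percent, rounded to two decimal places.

13.46%

i = 1.84 + 6.60 + 1.08 × (6.60 − 2.84) + 0.9 × 1.07
   = 1.84 + 6.6 + 4.0608 + 0.963 = 13.46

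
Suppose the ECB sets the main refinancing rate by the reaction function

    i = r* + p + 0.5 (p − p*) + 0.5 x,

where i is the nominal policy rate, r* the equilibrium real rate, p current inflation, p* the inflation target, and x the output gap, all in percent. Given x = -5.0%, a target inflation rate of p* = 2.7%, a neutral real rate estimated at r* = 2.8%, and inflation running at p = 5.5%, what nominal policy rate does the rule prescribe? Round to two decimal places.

i = 2.8 + 5.5 + 0.5 × (5.5 − 2.7) + 0.5 × (-5.0)
   = 2.8 + 5.5 + 1.4 − 2.5 = 7.20

7.20%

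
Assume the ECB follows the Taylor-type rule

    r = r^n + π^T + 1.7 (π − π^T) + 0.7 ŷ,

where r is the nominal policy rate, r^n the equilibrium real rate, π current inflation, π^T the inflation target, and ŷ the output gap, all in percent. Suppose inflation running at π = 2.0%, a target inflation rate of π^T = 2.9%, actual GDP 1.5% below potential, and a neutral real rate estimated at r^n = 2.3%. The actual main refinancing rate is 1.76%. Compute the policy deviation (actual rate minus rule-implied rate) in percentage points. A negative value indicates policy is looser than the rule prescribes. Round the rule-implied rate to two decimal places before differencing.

Output 1.5% below potential → ŷ = -1.5.
r = 2.3 + 2.9 + 1.7 × (2.0 − 2.9) + 0.7 × (-1.5)
   = 2.3 + 2.9 − 1.53 − 1.05 = 2.62
Deviation = 1.76 − 2.62 = -0.86 pp.

-0.86 pp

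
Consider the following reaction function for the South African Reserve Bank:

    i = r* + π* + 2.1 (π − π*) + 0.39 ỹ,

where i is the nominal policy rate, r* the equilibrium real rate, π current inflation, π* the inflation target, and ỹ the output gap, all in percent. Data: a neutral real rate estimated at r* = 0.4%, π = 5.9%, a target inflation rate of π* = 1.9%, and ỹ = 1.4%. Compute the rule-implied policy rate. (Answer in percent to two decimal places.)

i = 0.4 + 1.9 + 2.1 × (5.9 − 1.9) + 0.39 × 1.4
   = 0.4 + 1.9 + 8.4 + 0.546 = 11.25

11.25%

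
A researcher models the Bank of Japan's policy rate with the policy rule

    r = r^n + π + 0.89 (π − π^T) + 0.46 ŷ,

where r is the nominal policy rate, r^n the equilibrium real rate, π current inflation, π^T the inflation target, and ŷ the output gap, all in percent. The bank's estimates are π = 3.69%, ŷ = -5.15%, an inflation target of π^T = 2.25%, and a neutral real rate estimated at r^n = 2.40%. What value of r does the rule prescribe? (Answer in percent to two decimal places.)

r = 2.40 + 3.69 + 0.89 × (3.69 − 2.25) + 0.46 × (-5.15)
   = 2.40 + 3.69 + 1.2816 − 2.369 = 5.00

5.00%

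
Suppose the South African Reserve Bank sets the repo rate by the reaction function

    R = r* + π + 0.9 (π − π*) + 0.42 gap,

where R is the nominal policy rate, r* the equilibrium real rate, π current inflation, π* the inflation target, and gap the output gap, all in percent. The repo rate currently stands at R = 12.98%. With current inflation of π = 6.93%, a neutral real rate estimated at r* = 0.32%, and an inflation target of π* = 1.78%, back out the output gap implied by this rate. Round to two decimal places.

2.61%

0.42 gap = 12.98 − 0.32 − 6.93 − 0.9 × (6.93 − 1.78) = 1.095
gap = 1.095 / 0.42 = 2.61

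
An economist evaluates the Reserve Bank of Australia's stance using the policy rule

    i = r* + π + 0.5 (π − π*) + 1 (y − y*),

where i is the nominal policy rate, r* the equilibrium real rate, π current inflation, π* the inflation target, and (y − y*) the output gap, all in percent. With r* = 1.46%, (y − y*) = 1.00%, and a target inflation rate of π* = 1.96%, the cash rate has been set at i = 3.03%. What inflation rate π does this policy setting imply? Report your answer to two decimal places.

1.03%

Collecting π: i = r* + (1 + 0.5) π − 0.5 π* + 1 (y − y*)
1.5 π = 3.03 − 1.46 + 0.5 × 1.96 − 1 × 1.00 = 1.55
π = 1.55 / 1.5 = 1.03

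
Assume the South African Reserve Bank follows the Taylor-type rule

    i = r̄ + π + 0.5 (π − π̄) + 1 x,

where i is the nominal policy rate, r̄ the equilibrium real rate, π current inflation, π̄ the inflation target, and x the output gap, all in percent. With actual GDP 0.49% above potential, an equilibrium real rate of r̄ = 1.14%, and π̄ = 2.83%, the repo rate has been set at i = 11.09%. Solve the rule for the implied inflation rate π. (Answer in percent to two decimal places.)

7.25%

Output 0.49% above potential → x = 0.49.
Collecting π: i = r̄ + (1 + 0.5) π − 0.5 π̄ + 1 x
1.5 π = 11.09 − 1.14 + 0.5 × 2.83 − 1 × 0.49 = 10.875
π = 10.875 / 1.5 = 7.25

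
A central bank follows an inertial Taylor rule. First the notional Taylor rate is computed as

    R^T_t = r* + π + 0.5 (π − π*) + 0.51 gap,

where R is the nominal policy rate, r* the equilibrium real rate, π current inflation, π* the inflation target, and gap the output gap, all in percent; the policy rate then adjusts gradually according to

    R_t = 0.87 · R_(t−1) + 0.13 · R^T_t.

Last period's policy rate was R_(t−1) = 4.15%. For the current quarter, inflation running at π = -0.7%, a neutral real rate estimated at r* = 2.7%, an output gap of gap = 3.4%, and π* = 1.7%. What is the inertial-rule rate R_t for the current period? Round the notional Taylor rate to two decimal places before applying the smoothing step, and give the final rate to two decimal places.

R^T_t = 2.7 + (-0.7) + 0.5 × (-0.7 − 1.7) + 0.51 × 3.4
   = 2.7 − 0.7 − 1.2 + 1.734 = 2.53
R_t = 0.87 × 4.15 + 0.13 × 2.53 = 3.6105 + 0.3289 = 3.94

3.94%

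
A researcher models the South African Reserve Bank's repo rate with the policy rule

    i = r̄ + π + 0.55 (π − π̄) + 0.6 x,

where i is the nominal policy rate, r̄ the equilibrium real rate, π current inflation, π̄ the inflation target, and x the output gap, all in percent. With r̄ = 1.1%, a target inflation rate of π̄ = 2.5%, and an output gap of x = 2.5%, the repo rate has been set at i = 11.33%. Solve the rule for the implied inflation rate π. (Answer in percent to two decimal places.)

Collecting π: i = r̄ + (1 + 0.55) π − 0.55 π̄ + 0.6 x
1.55 π = 11.33 − 1.1 + 0.55 × 2.5 − 0.6 × 2.5 = 10.105
π = 10.105 / 1.55 = 6.52

6.52%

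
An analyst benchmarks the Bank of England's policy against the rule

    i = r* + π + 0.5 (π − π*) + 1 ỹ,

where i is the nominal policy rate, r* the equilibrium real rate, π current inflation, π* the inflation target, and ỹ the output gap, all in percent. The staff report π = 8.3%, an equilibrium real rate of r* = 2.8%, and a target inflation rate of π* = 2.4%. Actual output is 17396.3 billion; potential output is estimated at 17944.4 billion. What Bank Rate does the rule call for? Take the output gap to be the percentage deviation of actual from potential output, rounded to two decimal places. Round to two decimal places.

11.00%

Output gap = 100 × (17396.3 − 17944.4) / 17944.4 = -3.05%.
i = 2.80 + 8.30 + 0.5 × (8.30 − 2.40) + 1 × (-3.05)
   = 2.80 + 8.3 + 2.95 − 3.05 = 11.00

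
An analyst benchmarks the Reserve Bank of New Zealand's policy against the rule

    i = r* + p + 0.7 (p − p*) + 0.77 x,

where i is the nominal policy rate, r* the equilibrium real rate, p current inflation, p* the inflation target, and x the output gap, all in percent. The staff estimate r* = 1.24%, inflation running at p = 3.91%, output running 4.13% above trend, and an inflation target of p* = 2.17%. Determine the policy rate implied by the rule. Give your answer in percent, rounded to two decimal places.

9.55%

Output 4.13% above potential → x = 4.13.
i = 1.24 + 3.91 + 0.7 × (3.91 − 2.17) + 0.77 × 4.13
   = 1.24 + 3.91 + 1.218 + 3.1801 = 9.55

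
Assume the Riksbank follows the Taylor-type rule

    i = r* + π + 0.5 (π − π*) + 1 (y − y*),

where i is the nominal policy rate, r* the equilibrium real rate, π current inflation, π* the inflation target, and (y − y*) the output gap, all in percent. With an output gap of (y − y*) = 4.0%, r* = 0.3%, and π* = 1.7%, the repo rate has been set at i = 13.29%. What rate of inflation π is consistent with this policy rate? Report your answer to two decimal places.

Collecting π: i = r* + (1 + 0.5) π − 0.5 π* + 1 (y − y*)
1.5 π = 13.29 − 0.3 + 0.5 × 1.7 − 1 × 4.0 = 9.84
π = 9.84 / 1.5 = 6.56

6.56%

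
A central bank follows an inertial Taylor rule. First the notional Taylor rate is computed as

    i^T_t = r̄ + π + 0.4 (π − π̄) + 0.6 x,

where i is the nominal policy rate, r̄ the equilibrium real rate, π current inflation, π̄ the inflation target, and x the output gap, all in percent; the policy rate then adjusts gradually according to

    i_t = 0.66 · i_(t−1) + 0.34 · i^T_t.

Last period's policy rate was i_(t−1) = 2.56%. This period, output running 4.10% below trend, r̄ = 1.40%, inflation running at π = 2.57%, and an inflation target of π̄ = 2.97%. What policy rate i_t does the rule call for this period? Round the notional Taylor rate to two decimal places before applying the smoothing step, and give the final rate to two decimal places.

2.15%

Output 4.10% below potential → x = -4.10.
i^T_t = 1.40 + 2.57 + 0.4 × (2.57 − 2.97) + 0.6 × (-4.10)
   = 1.40 + 2.57 − 0.16 − 2.46 = 1.35
i_t = 0.66 × 2.56 + 0.34 × 1.35 = 1.6896 + 0.459 = 2.15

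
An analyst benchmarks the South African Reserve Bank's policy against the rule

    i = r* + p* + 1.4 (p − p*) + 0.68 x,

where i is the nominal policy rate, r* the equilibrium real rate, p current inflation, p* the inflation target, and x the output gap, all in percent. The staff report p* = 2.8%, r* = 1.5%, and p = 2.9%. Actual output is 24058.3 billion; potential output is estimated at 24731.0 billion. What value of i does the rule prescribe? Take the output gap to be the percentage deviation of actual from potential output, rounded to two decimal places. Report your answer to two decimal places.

Output gap = 100 × (24058.3 − 24731.0) / 24731.0 = -2.72%.
i = 1.50 + 2.80 + 1.4 × (2.90 − 2.80) + 0.68 × (-2.72)
   = 1.50 + 2.8 + 0.14 − 1.8496 = 2.59

2.59%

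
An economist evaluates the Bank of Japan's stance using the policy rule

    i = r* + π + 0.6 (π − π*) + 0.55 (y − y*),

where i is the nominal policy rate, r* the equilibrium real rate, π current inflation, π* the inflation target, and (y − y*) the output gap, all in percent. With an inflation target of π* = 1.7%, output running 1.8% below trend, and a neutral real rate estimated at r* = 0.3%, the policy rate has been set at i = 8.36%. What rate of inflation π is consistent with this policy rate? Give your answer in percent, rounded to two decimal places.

6.29%

Output 1.8% below potential → (y − y*) = -1.8.
Collecting π: i = r* + (1 + 0.6) π − 0.6 π* + 0.55 (y − y*)
1.6 π = 8.36 − 0.3 + 0.6 × 1.7 − 0.55 × (-1.8) = 10.07
π = 10.07 / 1.6 = 6.29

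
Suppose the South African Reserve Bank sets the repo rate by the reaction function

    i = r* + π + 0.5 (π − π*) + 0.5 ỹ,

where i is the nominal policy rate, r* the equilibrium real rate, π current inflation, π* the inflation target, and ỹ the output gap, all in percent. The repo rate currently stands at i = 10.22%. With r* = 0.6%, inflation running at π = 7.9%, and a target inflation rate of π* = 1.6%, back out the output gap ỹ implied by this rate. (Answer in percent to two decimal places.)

-2.86%

0.5 ỹ = 10.22 − 0.6 − 7.9 − 0.5 × (7.9 − 1.6) = -1.43
ỹ = -1.43 / 0.5 = -2.86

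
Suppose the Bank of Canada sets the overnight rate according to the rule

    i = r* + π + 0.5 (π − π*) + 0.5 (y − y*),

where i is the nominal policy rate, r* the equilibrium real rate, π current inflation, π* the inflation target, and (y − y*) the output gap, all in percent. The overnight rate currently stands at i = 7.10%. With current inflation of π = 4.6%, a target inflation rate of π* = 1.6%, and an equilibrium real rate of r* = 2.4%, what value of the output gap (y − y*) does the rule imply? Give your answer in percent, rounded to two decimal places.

0.5 (y − y*) = 7.10 − 2.4 − 4.6 − 0.5 × (4.6 − 1.6) = -1.4
(y − y*) = -1.4 / 0.5 = -2.80

-2.80%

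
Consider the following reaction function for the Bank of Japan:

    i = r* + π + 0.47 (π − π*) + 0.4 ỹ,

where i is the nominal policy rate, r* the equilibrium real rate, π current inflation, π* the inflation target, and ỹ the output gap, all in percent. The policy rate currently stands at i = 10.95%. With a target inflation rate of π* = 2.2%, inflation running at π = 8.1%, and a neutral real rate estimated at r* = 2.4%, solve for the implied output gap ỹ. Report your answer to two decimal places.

0.4 ỹ = 10.95 − 2.4 − 8.1 − 0.47 × (8.1 − 2.2) = -2.323
ỹ = -2.323 / 0.4 = -5.81

-5.81%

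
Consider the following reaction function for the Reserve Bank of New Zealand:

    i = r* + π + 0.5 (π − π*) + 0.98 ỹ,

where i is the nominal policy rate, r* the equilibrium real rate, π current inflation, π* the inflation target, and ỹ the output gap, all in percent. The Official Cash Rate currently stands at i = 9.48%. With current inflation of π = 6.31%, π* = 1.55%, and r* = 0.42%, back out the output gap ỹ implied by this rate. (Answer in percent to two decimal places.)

0.38%

0.98 ỹ = 9.48 − 0.42 − 6.31 − 0.5 × (6.31 − 1.55) = 0.37
ỹ = 0.37 / 0.98 = 0.38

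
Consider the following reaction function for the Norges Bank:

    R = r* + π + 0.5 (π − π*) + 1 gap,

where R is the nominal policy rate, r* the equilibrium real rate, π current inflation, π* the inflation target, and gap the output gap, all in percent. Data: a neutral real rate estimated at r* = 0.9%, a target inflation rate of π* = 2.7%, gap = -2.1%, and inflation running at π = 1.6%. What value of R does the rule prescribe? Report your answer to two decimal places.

-0.15%

R = 0.9 + 1.6 + 0.5 × (1.6 − 2.7) + 1 × (-2.1)
   = 0.9 + 1.6 − 0.55 − 2.1 = -0.15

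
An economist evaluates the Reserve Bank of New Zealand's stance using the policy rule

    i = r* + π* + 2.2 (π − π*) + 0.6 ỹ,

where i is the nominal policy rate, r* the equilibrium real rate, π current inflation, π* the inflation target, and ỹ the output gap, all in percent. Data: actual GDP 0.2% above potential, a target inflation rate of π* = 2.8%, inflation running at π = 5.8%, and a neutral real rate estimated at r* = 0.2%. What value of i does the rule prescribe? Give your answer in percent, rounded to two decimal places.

Output 0.2% above potential → ỹ = 0.2.
i = 0.2 + 2.8 + 2.2 × (5.8 − 2.8) + 0.6 × 0.2
   = 0.2 + 2.8 + 6.6 + 0.12 = 9.72

9.72%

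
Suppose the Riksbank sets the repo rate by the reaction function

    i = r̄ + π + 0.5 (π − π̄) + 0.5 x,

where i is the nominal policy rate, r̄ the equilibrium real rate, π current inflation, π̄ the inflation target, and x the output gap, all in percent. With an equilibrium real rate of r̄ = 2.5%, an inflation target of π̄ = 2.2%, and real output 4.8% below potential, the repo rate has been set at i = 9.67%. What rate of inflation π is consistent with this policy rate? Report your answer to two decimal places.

Output 4.8% below potential → x = -4.8.
Collecting π: i = r̄ + (1 + 0.5) π − 0.5 π̄ + 0.5 x
1.5 π = 9.67 − 2.5 + 0.5 × 2.2 − 0.5 × (-4.8) = 10.67
π = 10.67 / 1.5 = 7.11

7.11%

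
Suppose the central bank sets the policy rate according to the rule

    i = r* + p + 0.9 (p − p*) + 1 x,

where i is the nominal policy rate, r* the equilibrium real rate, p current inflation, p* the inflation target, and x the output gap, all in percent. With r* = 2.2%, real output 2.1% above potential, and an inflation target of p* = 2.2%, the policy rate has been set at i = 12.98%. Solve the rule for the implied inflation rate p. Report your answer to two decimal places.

Output 2.1% above potential → x = 2.1.
Collecting p: i = r* + (1 + 0.9) p − 0.9 p* + 1 x
1.9 p = 12.98 − 2.2 + 0.9 × 2.2 − 1 × 2.1 = 10.66
p = 10.66 / 1.9 = 5.61

5.61%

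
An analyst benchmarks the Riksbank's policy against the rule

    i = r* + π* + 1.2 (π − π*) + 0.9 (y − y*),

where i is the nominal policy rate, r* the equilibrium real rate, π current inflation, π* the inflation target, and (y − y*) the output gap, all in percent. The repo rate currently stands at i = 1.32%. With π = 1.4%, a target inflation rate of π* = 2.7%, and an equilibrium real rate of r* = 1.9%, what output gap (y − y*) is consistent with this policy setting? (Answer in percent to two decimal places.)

0.9 (y − y*) = 1.32 − 1.9 − 2.7 − 1.2 × (1.4 − 2.7) = -1.72
(y − y*) = -1.72 / 0.9 = -1.91

-1.91%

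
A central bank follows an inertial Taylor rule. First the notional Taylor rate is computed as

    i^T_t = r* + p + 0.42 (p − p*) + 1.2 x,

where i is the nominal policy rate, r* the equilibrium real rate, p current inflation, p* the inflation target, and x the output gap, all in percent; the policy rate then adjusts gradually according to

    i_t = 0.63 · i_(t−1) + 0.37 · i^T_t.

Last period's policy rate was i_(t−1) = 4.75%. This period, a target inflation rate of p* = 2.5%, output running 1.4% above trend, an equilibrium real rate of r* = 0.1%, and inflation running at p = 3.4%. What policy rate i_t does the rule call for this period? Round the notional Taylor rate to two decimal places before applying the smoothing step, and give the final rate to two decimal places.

5.05%

Output 1.4% above potential → x = 1.4.
i^T_t = 0.1 + 3.4 + 0.42 × (3.4 − 2.5) + 1.2 × 1.4
   = 0.1 + 3.4 + 0.378 + 1.68 = 5.56
i_t = 0.63 × 4.75 + 0.37 × 5.56 = 2.9925 + 2.0572 = 5.05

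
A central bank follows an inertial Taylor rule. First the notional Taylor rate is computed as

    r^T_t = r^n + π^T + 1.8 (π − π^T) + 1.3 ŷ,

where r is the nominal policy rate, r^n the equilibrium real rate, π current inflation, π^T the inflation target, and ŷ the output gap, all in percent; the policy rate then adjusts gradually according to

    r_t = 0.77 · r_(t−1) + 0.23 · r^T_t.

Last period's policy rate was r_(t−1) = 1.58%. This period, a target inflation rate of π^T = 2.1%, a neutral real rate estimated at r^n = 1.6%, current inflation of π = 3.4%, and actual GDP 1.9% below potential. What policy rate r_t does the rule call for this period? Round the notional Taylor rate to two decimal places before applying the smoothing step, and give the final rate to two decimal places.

2.04%

Output 1.9% below potential → ŷ = -1.9.
r^T_t = 1.6 + 2.1 + 1.8 × (3.4 − 2.1) + 1.3 × (-1.9)
   = 1.6 + 2.1 + 2.34 − 2.47 = 3.57
r_t = 0.77 × 1.58 + 0.23 × 3.57 = 1.2166 + 0.8211 = 2.04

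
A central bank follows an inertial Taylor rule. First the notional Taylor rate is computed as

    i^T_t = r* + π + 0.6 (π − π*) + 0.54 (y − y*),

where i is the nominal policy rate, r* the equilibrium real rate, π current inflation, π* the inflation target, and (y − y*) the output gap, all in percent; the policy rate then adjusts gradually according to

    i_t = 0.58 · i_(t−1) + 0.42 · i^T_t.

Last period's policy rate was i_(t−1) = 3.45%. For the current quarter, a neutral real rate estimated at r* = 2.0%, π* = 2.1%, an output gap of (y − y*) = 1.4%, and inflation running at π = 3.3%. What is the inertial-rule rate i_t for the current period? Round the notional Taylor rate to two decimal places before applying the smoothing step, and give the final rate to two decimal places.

4.85%

i^T_t = 2.0 + 3.3 + 0.6 × (3.3 − 2.1) + 0.54 × 1.4
   = 2.0 + 3.3 + 0.72 + 0.756 = 6.78
i_t = 0.58 × 3.45 + 0.42 × 6.78 = 2.001 + 2.8476 = 4.85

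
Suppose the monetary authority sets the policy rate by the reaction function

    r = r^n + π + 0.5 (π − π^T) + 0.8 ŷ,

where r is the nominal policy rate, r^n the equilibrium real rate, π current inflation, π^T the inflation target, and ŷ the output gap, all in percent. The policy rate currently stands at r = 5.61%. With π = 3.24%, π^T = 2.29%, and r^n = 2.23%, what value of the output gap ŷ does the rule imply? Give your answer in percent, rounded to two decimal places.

-0.42%

0.8 ŷ = 5.61 − 2.23 − 3.24 − 0.5 × (3.24 − 2.29) = -0.335
ŷ = -0.335 / 0.8 = -0.42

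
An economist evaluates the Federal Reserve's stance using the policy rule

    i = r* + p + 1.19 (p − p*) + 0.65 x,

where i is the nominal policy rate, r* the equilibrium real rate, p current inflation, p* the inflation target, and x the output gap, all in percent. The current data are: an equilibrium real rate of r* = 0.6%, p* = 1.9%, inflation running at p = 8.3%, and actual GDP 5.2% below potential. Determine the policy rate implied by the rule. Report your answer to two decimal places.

13.14%

Output 5.2% below potential → x = -5.2.
i = 0.6 + 8.3 + 1.19 × (8.3 − 1.9) + 0.65 × (-5.2)
   = 0.6 + 8.3 + 7.616 − 3.38 = 13.14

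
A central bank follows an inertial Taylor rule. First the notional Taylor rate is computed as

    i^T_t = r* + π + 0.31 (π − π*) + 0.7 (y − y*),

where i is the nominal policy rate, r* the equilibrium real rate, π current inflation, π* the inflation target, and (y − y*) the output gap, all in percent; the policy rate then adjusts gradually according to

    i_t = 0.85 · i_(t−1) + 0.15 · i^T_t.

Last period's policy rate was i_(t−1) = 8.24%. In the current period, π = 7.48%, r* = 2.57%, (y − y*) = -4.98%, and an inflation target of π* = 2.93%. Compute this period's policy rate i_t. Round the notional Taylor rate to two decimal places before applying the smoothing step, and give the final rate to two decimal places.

8.20%

i^T_t = 2.57 + 7.48 + 0.31 × (7.48 − 2.93) + 0.7 × (-4.98)
   = 2.57 + 7.48 + 1.4105 − 3.486 = 7.97
i_t = 0.85 × 8.24 + 0.15 × 7.97 = 7.004 + 1.1955 = 8.20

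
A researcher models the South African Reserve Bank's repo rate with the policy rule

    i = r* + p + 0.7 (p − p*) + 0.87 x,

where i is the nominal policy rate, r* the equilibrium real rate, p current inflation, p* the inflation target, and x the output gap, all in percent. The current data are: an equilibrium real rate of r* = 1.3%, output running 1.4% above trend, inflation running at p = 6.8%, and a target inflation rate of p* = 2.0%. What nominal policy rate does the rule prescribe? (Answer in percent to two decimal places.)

12.68%

Output 1.4% above potential → x = 1.4.
i = 1.3 + 6.8 + 0.7 × (6.8 − 2.0) + 0.87 × 1.4
   = 1.3 + 6.8 + 3.36 + 1.218 = 12.68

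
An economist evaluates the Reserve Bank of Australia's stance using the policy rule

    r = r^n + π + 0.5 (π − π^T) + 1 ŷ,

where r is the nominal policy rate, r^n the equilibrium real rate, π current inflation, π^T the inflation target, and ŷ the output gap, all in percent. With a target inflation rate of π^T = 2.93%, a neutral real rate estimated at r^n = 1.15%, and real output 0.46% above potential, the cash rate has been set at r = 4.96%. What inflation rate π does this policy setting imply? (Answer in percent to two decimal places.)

3.21%

Output 0.46% above potential → ŷ = 0.46.
Collecting π: r = r^n + (1 + 0.5) π − 0.5 π^T + 1 ŷ
1.5 π = 4.96 − 1.15 + 0.5 × 2.93 − 1 × 0.46 = 4.815
π = 4.815 / 1.5 = 3.21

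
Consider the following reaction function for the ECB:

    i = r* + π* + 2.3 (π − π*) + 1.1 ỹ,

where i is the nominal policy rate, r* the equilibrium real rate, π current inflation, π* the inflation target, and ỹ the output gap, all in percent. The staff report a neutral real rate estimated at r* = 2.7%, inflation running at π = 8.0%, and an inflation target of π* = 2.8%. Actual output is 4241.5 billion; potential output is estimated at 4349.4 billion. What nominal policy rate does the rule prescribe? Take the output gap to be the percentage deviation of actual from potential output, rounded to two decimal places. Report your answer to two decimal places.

Output gap = 100 × (4241.5 − 4349.4) / 4349.4 = -2.48%.
i = 2.70 + 2.80 + 2.3 × (8.00 − 2.80) + 1.1 × (-2.48)
   = 2.70 + 2.8 + 11.96 − 2.728 = 14.73

14.73%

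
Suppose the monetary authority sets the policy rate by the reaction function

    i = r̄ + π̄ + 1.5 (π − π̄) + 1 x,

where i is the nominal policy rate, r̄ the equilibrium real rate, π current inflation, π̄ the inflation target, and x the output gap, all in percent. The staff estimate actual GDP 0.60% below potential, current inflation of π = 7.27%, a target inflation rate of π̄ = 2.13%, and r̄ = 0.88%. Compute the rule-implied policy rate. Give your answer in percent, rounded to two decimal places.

Output 0.60% below potential → x = -0.60.
i = 0.88 + 2.13 + 1.5 × (7.27 − 2.13) + 1 × (-0.60)
   = 0.88 + 2.13 + 7.71 − 0.6 = 10.12

10.12%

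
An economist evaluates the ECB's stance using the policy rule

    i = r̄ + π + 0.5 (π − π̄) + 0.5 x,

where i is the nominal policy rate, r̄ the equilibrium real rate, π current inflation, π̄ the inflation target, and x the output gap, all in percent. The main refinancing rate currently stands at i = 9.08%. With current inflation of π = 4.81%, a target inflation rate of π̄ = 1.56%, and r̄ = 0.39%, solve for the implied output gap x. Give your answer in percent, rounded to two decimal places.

4.51%

0.5 x = 9.08 − 0.39 − 4.81 − 0.5 × (4.81 − 1.56) = 2.255
x = 2.255 / 0.5 = 4.51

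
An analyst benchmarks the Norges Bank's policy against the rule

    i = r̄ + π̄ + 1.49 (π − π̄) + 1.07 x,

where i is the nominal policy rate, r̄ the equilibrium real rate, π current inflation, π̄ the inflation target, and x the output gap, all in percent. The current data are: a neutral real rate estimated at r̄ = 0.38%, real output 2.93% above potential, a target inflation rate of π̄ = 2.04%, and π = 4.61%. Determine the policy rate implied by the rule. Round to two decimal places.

9.38%

Output 2.93% above potential → x = 2.93.
i = 0.38 + 2.04 + 1.49 × (4.61 − 2.04) + 1.07 × 2.93
   = 0.38 + 2.04 + 3.8293 + 3.1351 = 9.38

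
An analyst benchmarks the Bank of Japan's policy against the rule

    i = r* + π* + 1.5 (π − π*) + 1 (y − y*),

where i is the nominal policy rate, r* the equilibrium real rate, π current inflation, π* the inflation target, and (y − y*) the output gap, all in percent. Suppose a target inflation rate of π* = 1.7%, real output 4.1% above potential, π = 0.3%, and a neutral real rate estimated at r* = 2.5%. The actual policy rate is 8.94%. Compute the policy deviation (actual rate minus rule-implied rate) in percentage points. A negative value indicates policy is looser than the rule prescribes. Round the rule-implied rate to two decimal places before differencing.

Output 4.1% above potential → (y − y*) = 4.1.
i = 2.5 + 1.7 + 1.5 × (0.3 − 1.7) + 1 × 4.1
   = 2.5 + 1.7 − 2.1 + 4.1 = 6.20
Deviation = 8.94 − 6.20 = 2.74 pp.

2.74 pp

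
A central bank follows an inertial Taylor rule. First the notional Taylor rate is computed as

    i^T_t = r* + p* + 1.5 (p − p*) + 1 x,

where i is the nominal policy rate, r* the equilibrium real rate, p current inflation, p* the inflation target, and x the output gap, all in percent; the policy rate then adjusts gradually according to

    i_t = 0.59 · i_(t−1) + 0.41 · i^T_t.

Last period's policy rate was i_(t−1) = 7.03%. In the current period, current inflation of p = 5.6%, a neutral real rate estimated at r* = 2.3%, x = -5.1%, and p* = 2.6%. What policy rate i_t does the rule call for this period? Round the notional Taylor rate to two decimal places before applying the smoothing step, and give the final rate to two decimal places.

i^T_t = 2.3 + 2.6 + 1.5 × (5.6 − 2.6) + 1 × (-5.1)
   = 2.3 + 2.6 + 4.5 − 5.1 = 4.30
i_t = 0.59 × 7.03 + 0.41 × 4.30 = 4.1477 + 1.763 = 5.91

5.91%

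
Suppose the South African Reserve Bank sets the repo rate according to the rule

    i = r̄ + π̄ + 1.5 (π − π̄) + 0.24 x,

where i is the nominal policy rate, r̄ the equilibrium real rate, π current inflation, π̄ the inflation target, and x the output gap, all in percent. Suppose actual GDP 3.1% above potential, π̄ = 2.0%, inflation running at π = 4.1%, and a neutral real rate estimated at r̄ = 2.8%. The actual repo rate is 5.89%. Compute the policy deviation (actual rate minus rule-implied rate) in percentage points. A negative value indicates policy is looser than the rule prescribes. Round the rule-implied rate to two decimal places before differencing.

Output 3.1% above potential → x = 3.1.
i = 2.8 + 2.0 + 1.5 × (4.1 − 2.0) + 0.24 × 3.1
   = 2.8 + 2 + 3.15 + 0.744 = 8.69
Deviation = 5.89 − 8.69 = -2.80 pp.

-2.80 pp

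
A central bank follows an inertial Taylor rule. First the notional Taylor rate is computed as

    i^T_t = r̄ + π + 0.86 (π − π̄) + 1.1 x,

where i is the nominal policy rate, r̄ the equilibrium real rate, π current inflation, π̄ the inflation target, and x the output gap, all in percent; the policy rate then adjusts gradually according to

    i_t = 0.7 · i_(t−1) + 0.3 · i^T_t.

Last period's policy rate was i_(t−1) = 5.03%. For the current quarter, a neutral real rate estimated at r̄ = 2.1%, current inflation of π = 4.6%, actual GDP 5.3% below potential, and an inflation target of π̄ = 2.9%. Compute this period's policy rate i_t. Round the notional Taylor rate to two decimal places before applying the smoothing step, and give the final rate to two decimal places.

4.22%

Output 5.3% below potential → x = -5.3.
i^T_t = 2.1 + 4.6 + 0.86 × (4.6 − 2.9) + 1.1 × (-5.3)
   = 2.1 + 4.6 + 1.462 − 5.83 = 2.33
i_t = 0.7 × 5.03 + 0.3 × 2.33 = 3.521 + 0.699 = 4.22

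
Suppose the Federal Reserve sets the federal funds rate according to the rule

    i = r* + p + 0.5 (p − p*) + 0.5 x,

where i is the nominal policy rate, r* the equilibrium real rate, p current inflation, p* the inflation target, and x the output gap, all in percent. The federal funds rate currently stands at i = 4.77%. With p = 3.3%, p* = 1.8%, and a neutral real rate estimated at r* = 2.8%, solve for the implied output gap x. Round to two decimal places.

0.5 x = 4.77 − 2.8 − 3.3 − 0.5 × (3.3 − 1.8) = -2.08
x = -2.08 / 0.5 = -4.16

-4.16%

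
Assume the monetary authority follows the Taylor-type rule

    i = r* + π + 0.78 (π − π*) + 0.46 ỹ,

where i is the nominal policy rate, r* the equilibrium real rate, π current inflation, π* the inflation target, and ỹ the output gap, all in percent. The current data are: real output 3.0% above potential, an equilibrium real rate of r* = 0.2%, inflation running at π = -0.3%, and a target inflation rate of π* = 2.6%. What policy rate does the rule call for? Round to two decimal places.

Output 3.0% above potential → ỹ = 3.0.
i = 0.2 + (-0.3) + 0.78 × (-0.3 − 2.6) + 0.46 × 3.0
   = 0.2 − 0.3 − 2.262 + 1.38 = -0.98

-0.98%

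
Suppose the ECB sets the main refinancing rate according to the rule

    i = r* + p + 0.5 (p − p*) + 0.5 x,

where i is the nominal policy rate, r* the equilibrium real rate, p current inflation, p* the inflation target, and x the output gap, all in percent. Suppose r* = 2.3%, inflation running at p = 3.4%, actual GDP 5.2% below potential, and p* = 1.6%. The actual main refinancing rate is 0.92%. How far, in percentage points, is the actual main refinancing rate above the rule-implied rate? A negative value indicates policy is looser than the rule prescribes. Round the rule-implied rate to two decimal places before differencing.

-3.08 pp

Output 5.2% below potential → x = -5.2.
i = 2.3 + 3.4 + 0.5 × (3.4 − 1.6) + 0.5 × (-5.2)
   = 2.3 + 3.4 + 0.9 − 2.6 = 4.00
Deviation = 0.92 − 4.00 = -3.08 pp.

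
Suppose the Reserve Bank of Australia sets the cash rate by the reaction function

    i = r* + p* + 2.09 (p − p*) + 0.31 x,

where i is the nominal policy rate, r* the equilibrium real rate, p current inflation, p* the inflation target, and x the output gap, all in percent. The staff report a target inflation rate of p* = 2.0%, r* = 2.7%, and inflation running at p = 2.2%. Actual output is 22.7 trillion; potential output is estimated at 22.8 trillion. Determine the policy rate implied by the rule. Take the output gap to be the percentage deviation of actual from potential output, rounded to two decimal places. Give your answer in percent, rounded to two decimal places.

4.98%

Output gap = 100 × (22.7 − 22.8) / 22.8 = -0.44%.
i = 2.70 + 2.00 + 2.09 × (2.20 − 2.00) + 0.31 × (-0.44)
   = 2.70 + 2 + 0.418 − 0.1364 = 4.98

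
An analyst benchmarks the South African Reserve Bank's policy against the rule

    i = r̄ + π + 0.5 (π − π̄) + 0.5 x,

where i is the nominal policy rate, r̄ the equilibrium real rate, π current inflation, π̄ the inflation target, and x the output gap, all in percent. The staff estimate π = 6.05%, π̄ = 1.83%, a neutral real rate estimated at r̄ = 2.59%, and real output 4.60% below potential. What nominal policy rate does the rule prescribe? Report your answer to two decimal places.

Output 4.60% below potential → x = -4.60.
i = 2.59 + 6.05 + 0.5 × (6.05 − 1.83) + 0.5 × (-4.60)
   = 2.59 + 6.05 + 2.11 − 2.3 = 8.45

8.45%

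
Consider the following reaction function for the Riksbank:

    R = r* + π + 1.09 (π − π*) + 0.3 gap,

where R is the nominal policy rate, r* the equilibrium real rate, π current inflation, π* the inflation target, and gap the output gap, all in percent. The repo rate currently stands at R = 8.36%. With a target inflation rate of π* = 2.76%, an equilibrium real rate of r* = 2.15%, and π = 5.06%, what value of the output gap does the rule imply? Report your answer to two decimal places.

-4.52%

0.3 gap = 8.36 − 2.15 − 5.06 − 1.09 × (5.06 − 2.76) = -1.357
gap = -1.357 / 0.3 = -4.52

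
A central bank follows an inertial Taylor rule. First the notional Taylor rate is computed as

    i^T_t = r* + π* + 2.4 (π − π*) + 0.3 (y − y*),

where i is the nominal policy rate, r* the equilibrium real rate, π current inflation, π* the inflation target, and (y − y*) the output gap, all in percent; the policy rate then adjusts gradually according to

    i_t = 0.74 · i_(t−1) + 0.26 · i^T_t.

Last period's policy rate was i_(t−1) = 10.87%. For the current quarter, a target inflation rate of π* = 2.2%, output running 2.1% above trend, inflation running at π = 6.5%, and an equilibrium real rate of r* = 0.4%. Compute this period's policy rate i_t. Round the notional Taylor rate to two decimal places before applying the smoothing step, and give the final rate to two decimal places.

11.57%

Output 2.1% above potential → (y − y*) = 2.1.
i^T_t = 0.4 + 2.2 + 2.4 × (6.5 − 2.2) + 0.3 × 2.1
   = 0.4 + 2.2 + 10.32 + 0.63 = 13.55
i_t = 0.74 × 10.87 + 0.26 × 13.55 = 8.0438 + 3.523 = 11.57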